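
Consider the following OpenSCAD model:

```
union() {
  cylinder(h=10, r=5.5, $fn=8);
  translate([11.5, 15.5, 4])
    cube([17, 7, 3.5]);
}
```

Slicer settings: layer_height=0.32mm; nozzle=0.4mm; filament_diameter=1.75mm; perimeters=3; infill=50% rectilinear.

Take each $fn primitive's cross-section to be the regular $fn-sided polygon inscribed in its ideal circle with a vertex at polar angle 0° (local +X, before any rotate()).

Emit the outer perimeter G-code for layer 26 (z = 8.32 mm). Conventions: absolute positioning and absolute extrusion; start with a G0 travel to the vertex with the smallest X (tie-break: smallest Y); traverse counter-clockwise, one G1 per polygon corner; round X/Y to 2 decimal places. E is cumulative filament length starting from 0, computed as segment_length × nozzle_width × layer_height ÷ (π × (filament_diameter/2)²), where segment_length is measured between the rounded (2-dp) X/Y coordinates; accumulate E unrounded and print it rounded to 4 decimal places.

At z = 8.32 mm: the r=5.5 cylinder gives a regular 8-gon of circumradius 5.5 (constant along its height); the cube at (11.5, 15.5) is absent (z outside [4, 7.5]); Merging all regions: only the r=5.5 cylinder is present, so the union is just that shape — 1 connected region. The outline is a single polygon with 8 vertices. Extrusion per mm of travel: 0.4 × 0.32 / (π × 0.875²) = 0.053216. Accumulating E over each segment gives final E = 1.7923.

G0 X-5.50 Y0.00 Z8.32
G1 X-3.89 Y-3.89 E0.2240
G1 X0.00 Y-5.50 E0.4481
G1 X3.89 Y-3.89 E0.6721
G1 X5.50 Y0.00 E0.8962
G1 X3.89 Y3.89 E1.1202
G1 X0.00 Y5.50 E1.3442
G1 X-3.89 Y3.89 E1.5683
G1 X-5.50 Y0.00 E1.7923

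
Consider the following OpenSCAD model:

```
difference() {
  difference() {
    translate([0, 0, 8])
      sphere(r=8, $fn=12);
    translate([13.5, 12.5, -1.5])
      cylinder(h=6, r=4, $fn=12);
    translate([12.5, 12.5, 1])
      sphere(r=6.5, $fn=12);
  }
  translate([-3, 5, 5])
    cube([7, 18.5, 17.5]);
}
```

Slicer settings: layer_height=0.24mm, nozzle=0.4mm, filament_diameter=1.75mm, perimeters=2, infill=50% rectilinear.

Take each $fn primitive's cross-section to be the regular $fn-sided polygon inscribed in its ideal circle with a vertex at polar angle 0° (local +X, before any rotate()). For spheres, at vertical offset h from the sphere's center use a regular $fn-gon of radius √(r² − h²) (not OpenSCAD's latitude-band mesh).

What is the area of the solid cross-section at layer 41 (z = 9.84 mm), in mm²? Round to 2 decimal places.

165.70 mm²

At z = 9.84 mm: the r=8 sphere contributes a regular 12-gon of circumradius √(8²−1.84²) = 7.786 (area = (12/2)·7.786²·sin(360°/12) = 181.84 mm²); the cylinder at (13.5, 12.5) is absent (z outside [-1.5, 4.5]); the sphere at (12.5, 12.5) is absent (|z−center|=8.840 > r=6.5); Taking the first minus the rest: none of the subtracted shapes is present at this height, so the r=8 sphere is unchanged — area = 181.84 mm²; the cube at (-3, 5) is present — its section is the full 7×18.5 rectangle (area 129.50 mm²); After the difference (first − rest): starting from that combined region (181.84 mm²), the 7×18.5 cube at (-3, 5) partially overlaps it — only the 16.15 mm² overlap (of its 129.50 mm²) is removed, clipping the outline — area = 165.70 mm². Overall, the cross-section is a single solid region. Net area = 165.70 mm².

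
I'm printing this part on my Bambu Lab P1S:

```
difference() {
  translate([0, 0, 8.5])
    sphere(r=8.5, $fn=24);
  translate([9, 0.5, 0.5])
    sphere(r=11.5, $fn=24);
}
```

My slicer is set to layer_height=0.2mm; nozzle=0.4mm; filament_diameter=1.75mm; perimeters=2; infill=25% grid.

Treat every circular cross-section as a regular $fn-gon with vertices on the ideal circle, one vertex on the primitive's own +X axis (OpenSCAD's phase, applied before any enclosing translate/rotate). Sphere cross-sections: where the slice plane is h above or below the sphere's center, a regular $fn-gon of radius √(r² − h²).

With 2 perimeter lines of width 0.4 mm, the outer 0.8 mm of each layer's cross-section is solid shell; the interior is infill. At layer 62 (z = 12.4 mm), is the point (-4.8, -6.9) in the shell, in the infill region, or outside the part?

outside

At z = 12.4 mm: the r=8.5 sphere contributes a regular 24-gon of circumradius √(8.5²−3.9²) = 7.552; the sphere at (9, 0.5) is not intersected at this z (|z−center|=11.900 > r=11.5); After the difference (first − rest): none of the subtracted shapes is present at this height, so the r=8.5 sphere is unchanged — 1 connected region. Overall, the cross-section is a single solid region. The nearest boundary edge runs (-5.34, -5.34)→(-3.78, -6.54); distance from the point to it = 0.91 mm. The point is not inside any of the regions above, so it lies outside the cross-section (0.91 mm from the nearest boundary).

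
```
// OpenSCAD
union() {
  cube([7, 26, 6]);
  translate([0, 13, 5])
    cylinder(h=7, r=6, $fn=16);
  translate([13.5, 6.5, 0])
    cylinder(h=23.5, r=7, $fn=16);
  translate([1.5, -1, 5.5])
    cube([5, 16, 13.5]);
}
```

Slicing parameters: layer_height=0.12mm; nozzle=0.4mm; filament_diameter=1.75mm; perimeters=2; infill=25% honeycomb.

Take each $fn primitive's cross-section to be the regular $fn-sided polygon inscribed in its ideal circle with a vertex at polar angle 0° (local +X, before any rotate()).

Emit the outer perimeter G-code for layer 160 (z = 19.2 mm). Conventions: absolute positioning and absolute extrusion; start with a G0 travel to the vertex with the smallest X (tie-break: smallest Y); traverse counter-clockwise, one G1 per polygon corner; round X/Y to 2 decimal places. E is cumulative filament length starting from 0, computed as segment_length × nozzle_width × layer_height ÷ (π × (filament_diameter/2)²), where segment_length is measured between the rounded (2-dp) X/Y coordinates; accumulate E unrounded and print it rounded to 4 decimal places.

At z = 19.2 mm: the cube does not reach this height (z outside [0, 6]); the cylinder at (0, 13) does not reach this height (z outside [5, 12]); the cylinder at (13.5, 6.5): section is a regular 16-gon, circumradius r=7; the cube at (1.5, -1) is not intersected at this z (z outside [5.5, 19]); Combining (union): only the r=7 cylinder at (13.5, 6.5) is present, so the union is just that shape — 1 connected region. The outline is a single polygon with 16 vertices. Extrusion per mm of travel: 0.4 × 0.12 / (π × 0.875²) = 0.019956. Accumulating E over each segment gives final E = 0.8723.

G0 X6.50 Y6.50 Z19.20
G1 X7.03 Y3.82 E0.0545
G1 X8.55 Y1.55 E0.1090
G1 X10.82 Y0.03 E0.1636
G1 X13.50 Y-0.50 E0.2181
G1 X16.18 Y0.03 E0.2726
G1 X18.45 Y1.55 E0.3271
G1 X19.97 Y3.82 E0.3816
G1 X20.50 Y6.50 E0.4361
G1 X19.97 Y9.18 E0.4907
G1 X18.45 Y11.45 E0.5452
G1 X16.18 Y12.97 E0.5997
G1 X13.50 Y13.50 E0.6542
G1 X10.82 Y12.97 E0.7087
G1 X8.55 Y11.45 E0.7633
G1 X7.03 Y9.18 E0.8178
G1 X6.50 Y6.50 E0.8723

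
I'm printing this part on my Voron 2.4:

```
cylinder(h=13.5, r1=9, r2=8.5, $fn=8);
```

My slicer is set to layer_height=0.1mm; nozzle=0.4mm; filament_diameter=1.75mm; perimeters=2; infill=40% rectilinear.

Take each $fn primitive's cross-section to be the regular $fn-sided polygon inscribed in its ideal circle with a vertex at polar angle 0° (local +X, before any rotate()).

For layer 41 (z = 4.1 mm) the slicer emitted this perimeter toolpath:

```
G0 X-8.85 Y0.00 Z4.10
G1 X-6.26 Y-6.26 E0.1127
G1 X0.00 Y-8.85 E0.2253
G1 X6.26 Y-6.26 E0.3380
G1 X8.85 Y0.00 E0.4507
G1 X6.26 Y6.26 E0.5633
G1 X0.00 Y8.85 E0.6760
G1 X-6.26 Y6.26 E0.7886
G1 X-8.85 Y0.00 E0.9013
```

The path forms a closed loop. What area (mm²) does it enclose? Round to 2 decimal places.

Apply the shoelace formula to the sequence of (X, Y) vertices; enclosed area = 221.60 mm².

221.60 mm²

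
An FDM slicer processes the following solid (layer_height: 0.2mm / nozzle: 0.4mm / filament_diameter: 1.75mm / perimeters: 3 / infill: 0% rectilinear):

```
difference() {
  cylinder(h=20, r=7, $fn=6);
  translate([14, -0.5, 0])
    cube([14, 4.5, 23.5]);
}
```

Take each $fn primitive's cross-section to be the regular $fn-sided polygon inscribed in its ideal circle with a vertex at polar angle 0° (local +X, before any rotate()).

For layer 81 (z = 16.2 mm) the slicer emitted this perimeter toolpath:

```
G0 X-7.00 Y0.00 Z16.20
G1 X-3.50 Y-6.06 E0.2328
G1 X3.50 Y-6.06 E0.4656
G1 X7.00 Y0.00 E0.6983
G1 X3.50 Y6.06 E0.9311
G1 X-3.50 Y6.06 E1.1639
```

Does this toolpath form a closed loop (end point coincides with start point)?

Start point (G0): (-7.00, 0.00). End point (last G1): the path does not return to the start — open.

no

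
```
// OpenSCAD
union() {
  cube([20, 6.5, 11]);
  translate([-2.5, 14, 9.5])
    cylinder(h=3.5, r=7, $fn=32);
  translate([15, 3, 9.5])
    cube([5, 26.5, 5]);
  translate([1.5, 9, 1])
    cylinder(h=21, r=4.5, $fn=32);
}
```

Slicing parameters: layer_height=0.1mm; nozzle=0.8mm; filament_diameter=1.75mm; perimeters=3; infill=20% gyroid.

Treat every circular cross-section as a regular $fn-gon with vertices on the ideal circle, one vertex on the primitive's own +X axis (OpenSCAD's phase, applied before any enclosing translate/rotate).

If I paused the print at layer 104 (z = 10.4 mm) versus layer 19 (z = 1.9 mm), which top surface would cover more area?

Layer 104 (z = 10.4): the cube is present — its section is the full 20×6.5 rectangle (area 130.00 mm²); the cylinder at (-2.5, 14): section is a regular 32-gon, circumradius r=7 (area = (32/2)·7.000²·sin(360°/32) = 152.95 mm²); the cube at (15, 3) (footprint 5×26.5) is included at this height (area 132.50 mm²); the r=4.5 cylinder at (1.5, 9) gives a regular 32-gon of circumradius 4.5 (constant along its height) (area = (32/2)·4.500²·sin(360°/32) = 63.21 mm²); Combining (union): the regions partially overlap — summed areas 478.66 mm² minus the doubly-counted overlap 57.75 mm² gives 420.91 mm² — area = 420.91 mm². So its area = 420.91 mm². Layer 19 (z = 1.9): the cube (footprint 20×6.5) is included at this height (area 130.00 mm²); the cylinder at (-2.5, 14) is absent (z outside [9.5, 13]); the cube at (15, 3) is absent (z outside [9.5, 14.5]); the r=4.5 cylinder at (1.5, 9) contributes a regular 32-gon of circumradius 4.5 (area = (32/2)·4.500²·sin(360°/32) = 63.21 mm²); Taking the union: the regions partially overlap — summed areas 193.21 mm² minus the doubly-counted overlap 8.05 mm² gives 185.16 mm² — area = 185.16 mm². So its area = 185.16 mm². Layer 104 is larger (420.91 vs 185.16 mm²).

layer 104 (z = 10.4 mm)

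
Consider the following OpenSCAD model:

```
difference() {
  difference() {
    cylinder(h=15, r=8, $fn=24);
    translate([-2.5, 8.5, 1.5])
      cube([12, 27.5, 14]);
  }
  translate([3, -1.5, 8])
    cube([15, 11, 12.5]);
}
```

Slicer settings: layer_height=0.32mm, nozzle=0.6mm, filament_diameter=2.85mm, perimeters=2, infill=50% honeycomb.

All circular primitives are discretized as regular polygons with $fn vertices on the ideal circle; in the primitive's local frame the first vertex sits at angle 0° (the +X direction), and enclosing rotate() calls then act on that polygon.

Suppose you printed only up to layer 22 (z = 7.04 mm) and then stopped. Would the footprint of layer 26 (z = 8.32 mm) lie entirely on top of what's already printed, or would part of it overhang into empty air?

entirely on top

Compare the two slices. At z = 7.04: the cylinder: section is a regular 24-gon, circumradius r=8 (area = (24/2)·8.000²·sin(360°/24) = 198.77 mm²); the 12×27.5 cube at (-2.5, 8.5) contributes its full rectangle (area 330.00 mm²); Subtracting the remaining from the first: starting from the r=8 cylinder (198.77 mm²), the 12×27.5 cube at (-2.5, 8.5) misses the remaining region (no effect) — area = 198.77 mm²; the cube at (3, -1.5) does not reach this height (z outside [8, 20.5]); Subtracting the remaining from the first: none of the subtracted shapes is present at this height, so the result so far is unchanged — area = 198.77 mm². At z = 8.32: the r=8 cylinder gives a regular 24-gon of circumradius 8 (constant along its height) (area = (24/2)·8.000²·sin(360°/24) = 198.77 mm²); the cube at (-2.5, 8.5) is present — its section is the full 12×27.5 rectangle (area 330.00 mm²); Taking the first minus the rest: starting from the r=8 cylinder (198.77 mm²), the 12×27.5 cube at (-2.5, 8.5) misses the remaining region (no effect) — area = 198.77 mm²; the 15×11 cube at (3, -1.5) contributes its full rectangle (area 165.00 mm²); Taking the first minus the rest: starting from the result so far (198.77 mm²), the 15×11 cube at (3, -1.5) partially overlaps it — only the 33.76 mm² overlap (of its 165.00 mm²) is removed, clipping the outline — area = 165.01 mm². Checking containment: the cross-section at z = 8.32 is a subset of the cross-section at z = 7.04.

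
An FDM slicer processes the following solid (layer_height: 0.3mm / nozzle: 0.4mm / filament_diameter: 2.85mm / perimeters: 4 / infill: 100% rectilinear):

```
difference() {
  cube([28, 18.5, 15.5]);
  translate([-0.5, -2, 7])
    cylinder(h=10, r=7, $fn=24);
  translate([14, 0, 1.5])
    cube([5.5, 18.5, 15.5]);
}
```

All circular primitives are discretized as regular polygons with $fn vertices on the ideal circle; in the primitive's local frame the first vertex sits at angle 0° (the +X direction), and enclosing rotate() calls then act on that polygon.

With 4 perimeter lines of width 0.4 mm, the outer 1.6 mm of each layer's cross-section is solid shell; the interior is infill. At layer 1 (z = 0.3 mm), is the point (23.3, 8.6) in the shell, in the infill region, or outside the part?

At z = 0.3 mm: the 28×18.5 cube contributes its full rectangle; the cylinder at (-0.5, -2) is not intersected at this z (z outside [7, 17]); the cube at (14, 0) does not reach this height (z outside [1.5, 17]); Subtracting the remaining from the first: none of the subtracted shapes is present at this height, so the 28×18.5 cube is unchanged — 1 connected region. Overall, the cross-section is a single solid region. The nearest boundary edge runs (28.00, 0.00)→(28.00, 18.50); distance from the point to it = 4.70 mm. The point is inside the cross-section and 4.70 mm from the nearest boundary — more than the 1.6 mm shell width (4 × 0.4), so it's in the infill interior.

infill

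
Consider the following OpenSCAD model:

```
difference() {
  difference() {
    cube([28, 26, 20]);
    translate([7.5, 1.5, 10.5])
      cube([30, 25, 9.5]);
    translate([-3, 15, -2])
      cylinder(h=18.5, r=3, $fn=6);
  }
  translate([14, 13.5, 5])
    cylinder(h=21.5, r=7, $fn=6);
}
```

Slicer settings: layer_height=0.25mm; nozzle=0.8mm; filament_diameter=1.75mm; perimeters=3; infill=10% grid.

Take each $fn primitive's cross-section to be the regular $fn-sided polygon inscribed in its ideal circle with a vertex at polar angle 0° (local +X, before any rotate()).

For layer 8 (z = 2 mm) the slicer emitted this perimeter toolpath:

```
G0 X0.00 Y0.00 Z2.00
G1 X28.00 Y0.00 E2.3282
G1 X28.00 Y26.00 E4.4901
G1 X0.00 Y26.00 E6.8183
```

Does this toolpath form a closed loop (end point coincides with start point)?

Start point (G0): (0.00, 0.00). End point (last G1): the path does not return to the start — open.

no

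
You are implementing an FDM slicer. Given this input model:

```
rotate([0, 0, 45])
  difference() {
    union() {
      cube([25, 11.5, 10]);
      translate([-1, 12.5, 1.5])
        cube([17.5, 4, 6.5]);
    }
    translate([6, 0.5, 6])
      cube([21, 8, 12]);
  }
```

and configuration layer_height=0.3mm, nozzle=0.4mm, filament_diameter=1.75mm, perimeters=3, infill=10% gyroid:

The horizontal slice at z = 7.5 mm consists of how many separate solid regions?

At z = 7.5 mm: the cube is present — its section is the full 25×11.5 rectangle; the cube at (-1, 12.5) is present — its section is the full 17.5×4 rectangle; Merging all regions: the 2 present regions are separate (no shared area or edge), so areas and boundary lengths simply add and each stays a separate island — 2 connected regions; the cube at (6, 0.5) (footprint 21×8) is included at this height; After the difference (first − rest): starting from that combined region, the 21×8 cube at (6, 0.5) partially overlaps it — only the 152.00 mm² overlap (of its 168.00 mm²) is removed, clipping the outline — 2 connected regions; (whole slice rotated 45° about Z — lengths, areas and connectivity unchanged). The result has 2 disconnected regions.

2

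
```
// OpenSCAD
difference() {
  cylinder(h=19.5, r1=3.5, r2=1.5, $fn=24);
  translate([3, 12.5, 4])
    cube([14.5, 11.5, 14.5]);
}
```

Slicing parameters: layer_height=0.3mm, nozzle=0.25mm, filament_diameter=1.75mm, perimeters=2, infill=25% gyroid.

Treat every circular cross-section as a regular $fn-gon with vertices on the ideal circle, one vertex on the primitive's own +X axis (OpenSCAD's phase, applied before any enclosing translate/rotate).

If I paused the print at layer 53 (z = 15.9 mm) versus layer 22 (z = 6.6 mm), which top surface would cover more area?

layer 22 (z = 6.6 mm)

Layer 53 (z = 15.9): the cone contributes a regular 24-gon of circumradius 1.869 (interpolated between r1=3.5 and r2=1.5 at t=0.815) (area = (24/2)·1.869²·sin(360°/24) = 10.85 mm²); the cube at (3, 12.5) (footprint 14.5×11.5) is included at this height (area 166.75 mm²); Subtracting the remaining from the first: starting from the cone (10.85 mm²), the 14.5×11.5 cube at (3, 12.5) misses the remaining region (no effect) — area = 10.85 mm². So its area = 10.85 mm². Layer 22 (z = 6.6): the cone (r1=3.5→r2=1.5) has section circumradius 2.823 here — a regular 24-gon (area = (24/2)·2.823²·sin(360°/24) = 24.75 mm²); the cube at (3, 12.5) is present — its section is the full 14.5×11.5 rectangle (area 166.75 mm²); Taking the first minus the rest: starting from the cone (24.75 mm²), the 14.5×11.5 cube at (3, 12.5) misses the remaining region (no effect) — area = 24.75 mm². So its area = 24.75 mm². Layer 22 is larger (24.75 vs 10.85 mm²).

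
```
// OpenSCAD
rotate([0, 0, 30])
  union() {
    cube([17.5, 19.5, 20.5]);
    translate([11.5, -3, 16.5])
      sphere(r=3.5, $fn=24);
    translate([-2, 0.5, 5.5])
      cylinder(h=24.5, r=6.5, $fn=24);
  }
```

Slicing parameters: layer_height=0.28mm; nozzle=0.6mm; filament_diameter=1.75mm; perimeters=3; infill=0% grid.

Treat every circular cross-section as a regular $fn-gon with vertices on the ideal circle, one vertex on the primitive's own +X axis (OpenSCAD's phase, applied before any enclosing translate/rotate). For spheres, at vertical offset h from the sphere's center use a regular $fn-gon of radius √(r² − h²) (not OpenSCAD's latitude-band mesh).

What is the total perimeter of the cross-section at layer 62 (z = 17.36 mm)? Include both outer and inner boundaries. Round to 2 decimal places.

109.94 mm

At z = 17.36 mm: the cube (footprint 17.5×19.5) is included at this height (perimeter 74.00 mm); the r=3.5 sphere at (11.5, -3) slices to a regular 24-gon of circumradius 3.393 (√(r²−h²) with h=0.86 from center) (perimeter = 2·24·3.393·sin(180°/24) = 21.26 mm); the r=6.5 cylinder at (-2, 0.5) contributes a regular 24-gon of circumradius 6.5 (perimeter = 2·24·6.500·sin(180°/24) = 40.72 mm); Merging all regions: the regions partially overlap (shared area 23.09 mm²), so the edge portions inside another operand are dropped and the merged outline is re-measured after clipping — boundary = 109.94 mm; (whole slice rotated 30° about Z — lengths, areas and connectivity unchanged). Overall, the cross-section is a single solid region. Total boundary length (outer) = 109.94 mm.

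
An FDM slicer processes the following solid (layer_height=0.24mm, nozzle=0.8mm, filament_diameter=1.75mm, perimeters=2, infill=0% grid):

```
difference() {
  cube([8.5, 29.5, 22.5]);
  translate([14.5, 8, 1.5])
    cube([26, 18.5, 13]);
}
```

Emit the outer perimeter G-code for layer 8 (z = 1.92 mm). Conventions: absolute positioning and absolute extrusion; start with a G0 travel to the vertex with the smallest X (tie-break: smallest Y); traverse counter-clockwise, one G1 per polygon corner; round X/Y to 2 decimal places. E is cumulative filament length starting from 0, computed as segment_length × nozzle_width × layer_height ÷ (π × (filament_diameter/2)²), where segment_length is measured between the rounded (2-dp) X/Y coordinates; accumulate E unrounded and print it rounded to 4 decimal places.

At z = 1.92 mm: the cube is present — its section is the full 8.5×29.5 rectangle; the cube at (14.5, 8) is present — its section is the full 26×18.5 rectangle; Subtracting the remaining from the first: starting from the 8.5×29.5 cube, the 26×18.5 cube at (14.5, 8) misses the remaining region (no effect) — 1 connected region. The outline is a single polygon with 4 vertices. Extrusion per mm of travel: 0.8 × 0.24 / (π × 0.875²) = 0.079824. Accumulating E over each segment gives final E = 6.0666.

G0 X0.00 Y0.00 Z1.92
G1 X8.50 Y0.00 E0.6785
G1 X8.50 Y29.50 E3.0333
G1 X0.00 Y29.50 E3.7118
G1 X0.00 Y0.00 E6.0666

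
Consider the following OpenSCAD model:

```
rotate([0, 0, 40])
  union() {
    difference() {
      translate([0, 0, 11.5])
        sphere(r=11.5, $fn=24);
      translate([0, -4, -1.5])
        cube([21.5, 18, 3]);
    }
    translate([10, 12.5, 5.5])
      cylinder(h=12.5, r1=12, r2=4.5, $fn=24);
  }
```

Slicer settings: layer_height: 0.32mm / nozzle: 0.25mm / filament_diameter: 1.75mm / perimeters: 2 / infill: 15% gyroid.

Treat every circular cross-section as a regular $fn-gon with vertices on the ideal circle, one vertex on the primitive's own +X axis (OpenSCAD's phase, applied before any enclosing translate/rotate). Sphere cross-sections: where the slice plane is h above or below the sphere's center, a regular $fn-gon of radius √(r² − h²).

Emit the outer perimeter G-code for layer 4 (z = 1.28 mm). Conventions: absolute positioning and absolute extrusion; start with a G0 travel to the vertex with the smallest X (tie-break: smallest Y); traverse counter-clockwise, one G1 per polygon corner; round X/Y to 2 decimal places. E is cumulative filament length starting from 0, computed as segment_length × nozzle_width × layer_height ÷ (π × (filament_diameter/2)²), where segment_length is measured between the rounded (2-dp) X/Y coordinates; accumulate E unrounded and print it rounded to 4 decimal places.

At z = 1.28 mm: the sphere: section is a regular 24-gon, circumradius = √(r²−h²) = √(11.5²−10.22²) = 5.273; the 21.5×18 cube at (0, -4) contributes its full rectangle; Subtracting the remaining from the first: starting from the r=11.5 sphere, the 21.5×18 cube at (0, -4) partially overlaps it — only the 40.30 mm² overlap (of its 387.00 mm²) is removed, clipping the outline — 1 connected region; the cone at (10, 12.5) does not reach this height (z outside [5.5, 18]); Taking the union: only the result so far is present, so the union is just that shape — 1 connected region; (whole slice rotated 40° about Z — lengths, areas and connectivity unchanged). The outline is a single polygon with 17 vertices. Extrusion per mm of travel: 0.25 × 0.32 / (π × 0.875²) = 0.033260. Accumulating E over each segment gives final E = 1.0920.

G0 X-5.25 Y0.46 Z1.28
G1 X-5.19 Y-0.92 E0.0459
G1 X-4.78 Y-2.23 E0.0916
G1 X-4.04 Y-3.39 E0.1374
G1 X-3.02 Y-4.32 E0.1833
G1 X-1.80 Y-4.95 E0.2289
G1 X-0.46 Y-5.25 E0.2746
G1 X0.92 Y-5.19 E0.3206
G1 X2.23 Y-4.78 E0.3662
G1 X3.39 Y-4.04 E0.4120
G1 X4.32 Y-3.02 E0.4579
G1 X4.95 Y-1.80 E0.5036
G1 X5.16 Y-0.90 E0.5343
G1 X2.57 Y-3.06 E0.6465
G1 X-3.39 Y4.04 E0.9548
G1 X-4.32 Y3.02 E1.0007
G1 X-4.95 Y1.80 E1.0464
G1 X-5.25 Y0.46 E1.0920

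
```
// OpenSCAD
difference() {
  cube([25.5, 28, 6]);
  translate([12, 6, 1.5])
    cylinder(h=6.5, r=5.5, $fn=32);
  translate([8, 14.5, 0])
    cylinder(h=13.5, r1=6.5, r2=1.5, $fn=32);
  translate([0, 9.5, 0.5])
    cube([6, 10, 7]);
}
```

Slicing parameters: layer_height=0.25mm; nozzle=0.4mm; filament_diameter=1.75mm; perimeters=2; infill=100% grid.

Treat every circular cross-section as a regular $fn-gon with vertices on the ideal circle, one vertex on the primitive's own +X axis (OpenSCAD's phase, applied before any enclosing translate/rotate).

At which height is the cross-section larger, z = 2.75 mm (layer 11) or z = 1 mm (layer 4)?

Layer 11 (z = 2.75): the cube is present — its section is the full 25.5×28 rectangle (area 714.00 mm²); the r=5.5 cylinder at (12, 6) gives a regular 32-gon of circumradius 5.5 (constant along its height) (area = (32/2)·5.500²·sin(360°/32) = 94.42 mm²); the cone at (8, 14.5) contributes a regular 32-gon of circumradius 5.481 (interpolated between r1=6.5 and r2=1.5 at t=0.204) (area = (32/2)·5.481²·sin(360°/32) = 93.79 mm²); the 6×10 cube at (0, 9.5) contributes its full rectangle (area 60.00 mm²); Subtracting the remaining from the first: starting from the 25.5×28 cube (714.00 mm²), the r=5.5 cylinder at (12, 6) lies wholly inside it (removes its full 94.42 mm² and its 34.50 mm outline becomes a hole wall); the cone at (8, 14.5) partially overlaps it — only the 87.89 mm² overlap (of its 93.79 mm²) is removed, clipping the outline; the 6×10 cube at (0, 9.5) partially overlaps it — only the 34.48 mm² overlap (of its 60.00 mm²) is removed, clipping the outline — area = 497.20 mm². So its area = 497.20 mm². Layer 4 (z = 1): the 25.5×28 cube contributes its full rectangle (area 714.00 mm²); the cylinder at (12, 6) does not reach this height (z outside [1.5, 8]); the cone at (8, 14.5) contributes a regular 32-gon of circumradius 6.130 (interpolated between r1=6.5 and r2=1.5 at t=0.074) (area = (32/2)·6.130²·sin(360°/32) = 117.28 mm²); the cube at (0, 9.5) (footprint 6×10) is included at this height (area 60.00 mm²); Taking the first minus the rest: starting from the 25.5×28 cube (714.00 mm²), the cone at (8, 14.5) lies wholly inside it (removes its full 117.28 mm² and its 38.45 mm outline becomes a hole wall); the 6×10 cube at (0, 9.5) partially overlaps it — only the 26.66 mm² overlap (of its 60.00 mm²) is removed, clipping the outline — area = 570.06 mm². So its area = 570.06 mm². Layer 4 is larger (570.06 vs 497.20 mm²).

layer 4 (z = 1 mm)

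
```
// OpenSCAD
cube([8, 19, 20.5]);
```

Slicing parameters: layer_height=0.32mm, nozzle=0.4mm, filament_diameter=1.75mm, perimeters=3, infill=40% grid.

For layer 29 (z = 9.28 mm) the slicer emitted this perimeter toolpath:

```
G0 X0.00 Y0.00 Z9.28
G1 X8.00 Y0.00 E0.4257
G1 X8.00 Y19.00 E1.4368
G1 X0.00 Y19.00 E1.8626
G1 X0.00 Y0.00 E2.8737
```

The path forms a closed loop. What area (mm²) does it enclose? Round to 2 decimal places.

152.00 mm²

Apply the shoelace formula to the sequence of (X, Y) vertices; enclosed area = 152.00 mm².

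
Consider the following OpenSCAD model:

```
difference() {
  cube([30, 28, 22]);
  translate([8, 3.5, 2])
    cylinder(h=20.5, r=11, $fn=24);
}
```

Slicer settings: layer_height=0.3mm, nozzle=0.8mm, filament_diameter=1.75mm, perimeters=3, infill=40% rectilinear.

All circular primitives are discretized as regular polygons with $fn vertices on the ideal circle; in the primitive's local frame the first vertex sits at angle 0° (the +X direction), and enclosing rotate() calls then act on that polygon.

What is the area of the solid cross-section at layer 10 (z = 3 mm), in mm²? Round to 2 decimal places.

At z = 3 mm: the 30×28 cube contributes its full rectangle (area 840.00 mm²); the r=11 cylinder at (8, 3.5) gives a regular 24-gon of circumradius 11 (constant along its height) (area = (24/2)·11.000²·sin(360°/24) = 375.81 mm²); Taking the first minus the rest: starting from the 30×28 cube (840.00 mm²), the r=11 cylinder at (8, 3.5) partially overlaps it — only the 238.50 mm² overlap (of its 375.81 mm²) is removed, clipping the outline — area = 601.50 mm². Overall, the cross-section is a single solid region. Net area = 601.50 mm².

601.50 mm²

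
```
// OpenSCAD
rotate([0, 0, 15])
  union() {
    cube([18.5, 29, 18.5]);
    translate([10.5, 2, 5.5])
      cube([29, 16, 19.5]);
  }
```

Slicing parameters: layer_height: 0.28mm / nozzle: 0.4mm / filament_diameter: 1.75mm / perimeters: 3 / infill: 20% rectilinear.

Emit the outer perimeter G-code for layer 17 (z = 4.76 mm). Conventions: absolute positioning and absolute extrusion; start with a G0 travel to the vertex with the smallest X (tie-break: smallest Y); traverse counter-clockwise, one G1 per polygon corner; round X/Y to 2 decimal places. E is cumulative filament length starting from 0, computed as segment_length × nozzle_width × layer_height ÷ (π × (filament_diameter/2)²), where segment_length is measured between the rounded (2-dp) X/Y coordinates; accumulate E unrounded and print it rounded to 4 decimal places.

At z = 4.76 mm: the cube is present — its section is the full 18.5×29 rectangle; the cube at (10.5, 2) is absent (z outside [5.5, 25]); Taking the union: only the 18.5×29 cube is present, so the union is just that shape — 1 connected region; (whole slice rotated 15° about Z — lengths, areas and connectivity unchanged). The outline is a single polygon with 4 vertices. Extrusion per mm of travel: 0.4 × 0.28 / (π × 0.875²) = 0.046564. Accumulating E over each segment gives final E = 4.4236.

G0 X-7.51 Y28.01 Z4.76
G1 X0.00 Y0.00 E1.3503
G1 X17.87 Y4.79 E2.2118
G1 X10.36 Y32.80 E3.5621
G1 X-7.51 Y28.01 E4.4236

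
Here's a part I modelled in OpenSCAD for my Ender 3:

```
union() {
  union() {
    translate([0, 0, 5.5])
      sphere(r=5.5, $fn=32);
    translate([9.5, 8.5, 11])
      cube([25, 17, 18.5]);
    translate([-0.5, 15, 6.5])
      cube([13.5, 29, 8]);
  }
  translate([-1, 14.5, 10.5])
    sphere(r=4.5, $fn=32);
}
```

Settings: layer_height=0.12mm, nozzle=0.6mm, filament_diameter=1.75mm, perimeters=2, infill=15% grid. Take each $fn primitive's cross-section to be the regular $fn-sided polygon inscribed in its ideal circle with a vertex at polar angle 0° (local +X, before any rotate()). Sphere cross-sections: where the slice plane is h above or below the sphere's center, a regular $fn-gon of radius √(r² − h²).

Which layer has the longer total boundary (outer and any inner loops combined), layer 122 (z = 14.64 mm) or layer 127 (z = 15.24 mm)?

layer 122 (z = 14.64 mm)

Layer 122 (z = 14.64): the sphere is absent (|z−center|=9.140 > r=5.5); the cube at (9.5, 8.5) (footprint 25×17) is included at this height (perimeter 84.00 mm); the cube at (-0.5, 15) does not reach this height (z outside [6.5, 14.5]); Merging all regions: only the 25×17 cube at (9.5, 8.5) is present, so the union is just that shape — boundary = 84.00 mm; the r=4.5 sphere at (-1, 14.5) slices to a regular 32-gon of circumradius 1.764 (√(r²−h²) with h=4.14 from center) (perimeter = 2·32·1.764·sin(180°/32) = 11.06 mm); Taking the union: the 2 present regions are separate (no shared area or edge), so areas and boundary lengths simply add and each stays a separate island — boundary = 95.06 mm. So its perimeter = 95.06 mm. Layer 127 (z = 15.24): the sphere does not reach this height (|z−center|=9.740 > r=5.5); the cube at (9.5, 8.5) (footprint 25×17) is included at this height (perimeter 84.00 mm); the cube at (-0.5, 15) is absent (z outside [6.5, 14.5]); Combining (union): only the 25×17 cube at (9.5, 8.5) is present, so the union is just that shape — boundary = 84.00 mm; the sphere at (-1, 14.5) does not reach this height (|z−center|=4.740 > r=4.5); Combining (union): only the result so far is present, so the union is just that shape — boundary = 84.00 mm. So its perimeter = 84.00 mm. Layer 122 is larger (95.06 vs 84.00 mm).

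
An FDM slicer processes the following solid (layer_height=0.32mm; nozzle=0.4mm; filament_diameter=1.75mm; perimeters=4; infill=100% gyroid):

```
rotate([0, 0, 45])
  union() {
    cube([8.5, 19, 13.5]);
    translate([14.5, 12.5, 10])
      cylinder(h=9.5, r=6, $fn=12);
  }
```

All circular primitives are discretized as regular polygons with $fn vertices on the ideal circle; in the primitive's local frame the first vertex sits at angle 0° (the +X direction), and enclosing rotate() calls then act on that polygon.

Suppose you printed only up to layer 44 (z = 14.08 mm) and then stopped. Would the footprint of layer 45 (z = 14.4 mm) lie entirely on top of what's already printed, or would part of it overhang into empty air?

Compare the two slices. At z = 14.08: the cube does not reach this height (z outside [0, 13.5]); the r=6 cylinder at (14.5, 12.5) contributes a regular 12-gon of circumradius 6 (area = (12/2)·6.000²·sin(360°/12) = 108.00 mm²); Combining (union): only the r=6 cylinder at (14.5, 12.5) is present, so the union is just that shape — area = 108.00 mm²; (rotated 45° about Z; rotation is an isometry so areas/perimeters/island counts are preserved). At z = 14.4: the cube does not reach this height (z outside [0, 13.5]); the r=6 cylinder at (14.5, 12.5) gives a regular 12-gon of circumradius 6 (constant along its height) (area = (12/2)·6.000²·sin(360°/12) = 108.00 mm²); Taking the union: only the r=6 cylinder at (14.5, 12.5) is present, so the union is just that shape — area = 108.00 mm²; (whole slice rotated 45° about Z — lengths, areas and connectivity unchanged). Checking containment: the cross-section at z = 14.4 is a subset of the cross-section at z = 14.08.

entirely on top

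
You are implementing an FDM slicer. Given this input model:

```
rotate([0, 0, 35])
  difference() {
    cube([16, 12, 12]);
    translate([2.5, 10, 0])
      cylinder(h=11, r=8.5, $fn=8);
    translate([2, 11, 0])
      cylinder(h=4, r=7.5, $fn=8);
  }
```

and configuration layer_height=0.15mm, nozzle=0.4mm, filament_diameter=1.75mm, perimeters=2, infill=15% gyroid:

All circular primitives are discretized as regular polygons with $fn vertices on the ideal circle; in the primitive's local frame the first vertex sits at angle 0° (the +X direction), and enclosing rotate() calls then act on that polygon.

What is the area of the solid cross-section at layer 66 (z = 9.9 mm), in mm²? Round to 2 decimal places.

99.78 mm²

At z = 9.9 mm: the cube is present — its section is the full 16×12 rectangle (area 192.00 mm²); the r=8.5 cylinder at (2.5, 10) gives a regular 8-gon of circumradius 8.5 (constant along its height) (area = (8/2)·8.500²·sin(360°/8) = 204.35 mm²); the cylinder at (2, 11) is not intersected at this z (z outside [0, 4]); After the difference (first − rest): starting from the 16×12 cube (192.00 mm²), the r=8.5 cylinder at (2.5, 10) partially overlaps it — only the 92.22 mm² overlap (of its 204.35 mm²) is removed, clipping the outline — area = 99.78 mm²; (rotated 35° about Z; rotation is an isometry so areas/perimeters/island counts are preserved). Overall, the cross-section is a single solid region. Net area = 99.78 mm².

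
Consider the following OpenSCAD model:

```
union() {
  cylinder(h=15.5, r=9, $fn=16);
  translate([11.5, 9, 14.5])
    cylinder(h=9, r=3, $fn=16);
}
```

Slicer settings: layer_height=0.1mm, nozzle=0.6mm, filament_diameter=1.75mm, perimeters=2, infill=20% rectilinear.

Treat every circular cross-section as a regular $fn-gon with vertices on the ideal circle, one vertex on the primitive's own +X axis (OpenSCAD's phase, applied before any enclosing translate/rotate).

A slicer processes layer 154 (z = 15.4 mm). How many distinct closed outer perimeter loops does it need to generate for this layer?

At z = 15.4 mm: the r=9 cylinder gives a regular 16-gon of circumradius 9 (constant along its height); the r=3 cylinder at (11.5, 9) gives a regular 16-gon of circumradius 3 (constant along its height); Merging all regions: the 2 present regions are separate (no shared area or edge), so areas and boundary lengths simply add and each stays a separate island — 2 connected regions. The result has 2 disconnected regions.

2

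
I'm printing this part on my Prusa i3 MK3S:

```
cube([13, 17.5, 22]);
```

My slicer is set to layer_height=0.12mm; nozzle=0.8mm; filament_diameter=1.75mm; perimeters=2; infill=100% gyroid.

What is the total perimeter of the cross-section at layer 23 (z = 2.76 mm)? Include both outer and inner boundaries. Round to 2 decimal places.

61.00 mm

At z = 2.76 mm: the cube (footprint 13×17.5) is included at this height (perimeter 61.00 mm). Overall, the cross-section is a single solid region. Total boundary length (outer) = 61.00 mm.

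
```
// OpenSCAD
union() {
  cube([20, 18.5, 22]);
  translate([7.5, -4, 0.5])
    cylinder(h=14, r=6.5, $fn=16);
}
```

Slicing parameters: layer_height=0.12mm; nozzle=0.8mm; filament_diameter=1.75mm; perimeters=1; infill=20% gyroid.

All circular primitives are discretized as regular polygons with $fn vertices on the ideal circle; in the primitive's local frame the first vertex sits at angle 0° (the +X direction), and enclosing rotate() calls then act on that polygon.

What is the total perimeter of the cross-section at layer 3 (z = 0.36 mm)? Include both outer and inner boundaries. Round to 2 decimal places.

At z = 0.36 mm: the cube (footprint 20×18.5) is included at this height (perimeter 77.00 mm); the cylinder at (7.5, -4) is absent (z outside [0.5, 14.5]); Taking the union: only the 20×18.5 cube is present, so the union is just that shape — boundary = 77.00 mm. Overall, the cross-section is a single solid region. Total boundary length (outer) = 77.00 mm.

77.00 mm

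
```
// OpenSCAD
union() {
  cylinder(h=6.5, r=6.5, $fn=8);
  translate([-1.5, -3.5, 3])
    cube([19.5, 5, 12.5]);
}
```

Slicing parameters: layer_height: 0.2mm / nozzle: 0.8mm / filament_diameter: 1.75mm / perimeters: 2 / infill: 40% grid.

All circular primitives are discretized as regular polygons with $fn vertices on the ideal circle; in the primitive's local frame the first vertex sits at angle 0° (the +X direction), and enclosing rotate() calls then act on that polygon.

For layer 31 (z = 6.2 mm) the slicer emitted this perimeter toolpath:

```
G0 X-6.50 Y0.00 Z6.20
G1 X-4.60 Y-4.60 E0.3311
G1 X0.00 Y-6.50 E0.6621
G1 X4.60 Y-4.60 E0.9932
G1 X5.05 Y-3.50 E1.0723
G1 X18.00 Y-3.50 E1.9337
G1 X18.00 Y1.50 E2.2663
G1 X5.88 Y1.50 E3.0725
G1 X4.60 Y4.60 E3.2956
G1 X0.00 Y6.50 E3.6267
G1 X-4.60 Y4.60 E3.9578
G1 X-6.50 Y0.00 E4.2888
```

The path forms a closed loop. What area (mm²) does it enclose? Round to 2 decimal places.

180.09 mm²

Apply the shoelace formula to the sequence of (X, Y) vertices; enclosed area = 180.09 mm².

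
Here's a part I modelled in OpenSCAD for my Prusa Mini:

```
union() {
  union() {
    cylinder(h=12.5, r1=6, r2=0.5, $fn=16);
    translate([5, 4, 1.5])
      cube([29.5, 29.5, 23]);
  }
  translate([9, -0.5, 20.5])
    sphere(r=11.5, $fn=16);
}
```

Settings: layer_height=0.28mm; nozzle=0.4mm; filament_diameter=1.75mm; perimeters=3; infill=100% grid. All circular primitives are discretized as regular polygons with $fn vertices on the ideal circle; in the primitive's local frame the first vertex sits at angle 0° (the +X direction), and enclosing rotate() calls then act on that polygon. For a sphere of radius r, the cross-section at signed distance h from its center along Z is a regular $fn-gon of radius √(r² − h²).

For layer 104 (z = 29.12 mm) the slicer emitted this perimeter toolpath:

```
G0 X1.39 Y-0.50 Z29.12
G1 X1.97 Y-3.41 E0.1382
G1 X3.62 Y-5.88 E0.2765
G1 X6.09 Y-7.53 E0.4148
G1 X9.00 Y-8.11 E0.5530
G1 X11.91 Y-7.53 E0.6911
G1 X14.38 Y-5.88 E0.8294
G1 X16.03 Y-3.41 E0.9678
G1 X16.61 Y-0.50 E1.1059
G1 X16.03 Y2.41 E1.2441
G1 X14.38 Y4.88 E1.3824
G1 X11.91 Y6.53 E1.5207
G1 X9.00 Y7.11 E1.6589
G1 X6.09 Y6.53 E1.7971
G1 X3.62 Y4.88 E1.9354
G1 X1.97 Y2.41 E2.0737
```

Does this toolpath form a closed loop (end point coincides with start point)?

no

Start point (G0): (1.39, -0.50). End point (last G1): the path does not return to the start — open.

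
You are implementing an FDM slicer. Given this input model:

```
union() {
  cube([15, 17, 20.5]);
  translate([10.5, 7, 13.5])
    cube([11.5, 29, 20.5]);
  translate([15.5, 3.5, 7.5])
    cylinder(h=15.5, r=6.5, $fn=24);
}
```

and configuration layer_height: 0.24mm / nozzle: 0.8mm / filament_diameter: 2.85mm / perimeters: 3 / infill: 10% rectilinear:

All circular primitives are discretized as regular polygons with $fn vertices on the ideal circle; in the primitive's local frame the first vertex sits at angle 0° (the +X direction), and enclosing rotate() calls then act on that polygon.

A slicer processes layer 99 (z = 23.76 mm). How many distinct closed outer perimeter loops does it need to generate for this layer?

At z = 23.76 mm: the cube does not reach this height (z outside [0, 20.5]); the cube at (10.5, 7) is present — its section is the full 11.5×29 rectangle; the cylinder at (15.5, 3.5) does not reach this height (z outside [7.5, 23]); Taking the union: only the 11.5×29 cube at (10.5, 7) is present, so the union is just that shape — 1 connected region. The result has 1 disconnected region.

1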